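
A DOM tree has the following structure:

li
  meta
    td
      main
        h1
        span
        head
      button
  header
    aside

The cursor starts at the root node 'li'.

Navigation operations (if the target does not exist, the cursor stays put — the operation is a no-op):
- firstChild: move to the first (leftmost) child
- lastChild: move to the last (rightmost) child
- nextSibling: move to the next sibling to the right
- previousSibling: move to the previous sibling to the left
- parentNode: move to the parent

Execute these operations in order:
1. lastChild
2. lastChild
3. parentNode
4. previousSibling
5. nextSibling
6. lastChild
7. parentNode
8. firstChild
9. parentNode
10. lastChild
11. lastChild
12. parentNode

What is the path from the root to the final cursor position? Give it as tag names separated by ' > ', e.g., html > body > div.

Answer: li > header

Derivation:
After 1 (lastChild): header
After 2 (lastChild): aside
After 3 (parentNode): header
After 4 (previousSibling): meta
After 5 (nextSibling): header
After 6 (lastChild): aside
After 7 (parentNode): header
After 8 (firstChild): aside
After 9 (parentNode): header
After 10 (lastChild): aside
After 11 (lastChild): aside (no-op, stayed)
After 12 (parentNode): header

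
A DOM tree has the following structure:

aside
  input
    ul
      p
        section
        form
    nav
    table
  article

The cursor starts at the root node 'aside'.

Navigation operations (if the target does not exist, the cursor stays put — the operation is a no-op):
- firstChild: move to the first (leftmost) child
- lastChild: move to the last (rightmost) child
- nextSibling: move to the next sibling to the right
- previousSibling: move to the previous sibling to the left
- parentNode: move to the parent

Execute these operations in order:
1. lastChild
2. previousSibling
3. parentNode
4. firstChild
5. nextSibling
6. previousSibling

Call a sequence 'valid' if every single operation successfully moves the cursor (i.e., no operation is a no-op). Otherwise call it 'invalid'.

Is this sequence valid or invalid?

Answer: valid

Derivation:
After 1 (lastChild): article
After 2 (previousSibling): input
After 3 (parentNode): aside
After 4 (firstChild): input
After 5 (nextSibling): article
After 6 (previousSibling): input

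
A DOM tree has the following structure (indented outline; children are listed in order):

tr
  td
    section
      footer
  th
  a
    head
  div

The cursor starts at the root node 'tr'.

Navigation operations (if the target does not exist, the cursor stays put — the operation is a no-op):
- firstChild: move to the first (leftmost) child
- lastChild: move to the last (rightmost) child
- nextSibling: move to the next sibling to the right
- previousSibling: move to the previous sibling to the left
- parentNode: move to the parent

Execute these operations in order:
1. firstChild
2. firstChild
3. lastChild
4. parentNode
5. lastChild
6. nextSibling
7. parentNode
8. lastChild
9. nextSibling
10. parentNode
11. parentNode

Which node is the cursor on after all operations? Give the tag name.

After 1 (firstChild): td
After 2 (firstChild): section
After 3 (lastChild): footer
After 4 (parentNode): section
After 5 (lastChild): footer
After 6 (nextSibling): footer (no-op, stayed)
After 7 (parentNode): section
After 8 (lastChild): footer
After 9 (nextSibling): footer (no-op, stayed)
After 10 (parentNode): section
After 11 (parentNode): td

Answer: td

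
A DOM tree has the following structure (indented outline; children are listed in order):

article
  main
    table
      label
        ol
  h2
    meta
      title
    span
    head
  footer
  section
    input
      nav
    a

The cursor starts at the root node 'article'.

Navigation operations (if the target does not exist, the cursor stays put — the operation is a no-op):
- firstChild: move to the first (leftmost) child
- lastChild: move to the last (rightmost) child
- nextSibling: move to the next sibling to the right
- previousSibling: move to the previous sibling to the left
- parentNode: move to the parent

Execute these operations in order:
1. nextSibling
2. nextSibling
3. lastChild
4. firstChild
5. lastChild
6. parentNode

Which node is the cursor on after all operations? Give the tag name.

After 1 (nextSibling): article (no-op, stayed)
After 2 (nextSibling): article (no-op, stayed)
After 3 (lastChild): section
After 4 (firstChild): input
After 5 (lastChild): nav
After 6 (parentNode): input

Answer: input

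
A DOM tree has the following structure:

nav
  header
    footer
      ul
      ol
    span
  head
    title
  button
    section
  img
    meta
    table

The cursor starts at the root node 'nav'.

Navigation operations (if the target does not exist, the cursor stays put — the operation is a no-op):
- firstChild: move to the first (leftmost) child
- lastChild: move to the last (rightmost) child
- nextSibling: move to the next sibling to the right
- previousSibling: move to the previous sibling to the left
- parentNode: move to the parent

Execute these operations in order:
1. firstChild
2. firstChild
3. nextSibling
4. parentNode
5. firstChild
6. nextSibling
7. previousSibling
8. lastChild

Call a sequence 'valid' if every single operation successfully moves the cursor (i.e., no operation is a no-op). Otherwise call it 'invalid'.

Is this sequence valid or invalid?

Answer: valid

Derivation:
After 1 (firstChild): header
After 2 (firstChild): footer
After 3 (nextSibling): span
After 4 (parentNode): header
After 5 (firstChild): footer
After 6 (nextSibling): span
After 7 (previousSibling): footer
After 8 (lastChild): ol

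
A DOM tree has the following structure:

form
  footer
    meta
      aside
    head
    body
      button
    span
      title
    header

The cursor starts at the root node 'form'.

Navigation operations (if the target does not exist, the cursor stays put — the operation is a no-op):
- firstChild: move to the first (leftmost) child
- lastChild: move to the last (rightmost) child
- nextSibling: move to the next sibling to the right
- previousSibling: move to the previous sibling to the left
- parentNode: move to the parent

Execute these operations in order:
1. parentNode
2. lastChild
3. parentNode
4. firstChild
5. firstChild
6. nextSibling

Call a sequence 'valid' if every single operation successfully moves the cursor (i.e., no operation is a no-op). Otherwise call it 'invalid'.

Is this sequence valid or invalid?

Answer: invalid

Derivation:
After 1 (parentNode): form (no-op, stayed)
After 2 (lastChild): footer
After 3 (parentNode): form
After 4 (firstChild): footer
After 5 (firstChild): meta
After 6 (nextSibling): head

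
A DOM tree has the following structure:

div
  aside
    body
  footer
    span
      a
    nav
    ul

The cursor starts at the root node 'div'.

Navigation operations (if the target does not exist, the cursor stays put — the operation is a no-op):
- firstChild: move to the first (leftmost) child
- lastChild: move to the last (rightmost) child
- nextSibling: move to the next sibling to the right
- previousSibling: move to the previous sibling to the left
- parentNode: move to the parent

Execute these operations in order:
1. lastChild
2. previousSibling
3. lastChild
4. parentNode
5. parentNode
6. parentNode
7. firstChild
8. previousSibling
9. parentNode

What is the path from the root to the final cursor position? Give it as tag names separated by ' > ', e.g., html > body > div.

After 1 (lastChild): footer
After 2 (previousSibling): aside
After 3 (lastChild): body
After 4 (parentNode): aside
After 5 (parentNode): div
After 6 (parentNode): div (no-op, stayed)
After 7 (firstChild): aside
After 8 (previousSibling): aside (no-op, stayed)
After 9 (parentNode): div

Answer: div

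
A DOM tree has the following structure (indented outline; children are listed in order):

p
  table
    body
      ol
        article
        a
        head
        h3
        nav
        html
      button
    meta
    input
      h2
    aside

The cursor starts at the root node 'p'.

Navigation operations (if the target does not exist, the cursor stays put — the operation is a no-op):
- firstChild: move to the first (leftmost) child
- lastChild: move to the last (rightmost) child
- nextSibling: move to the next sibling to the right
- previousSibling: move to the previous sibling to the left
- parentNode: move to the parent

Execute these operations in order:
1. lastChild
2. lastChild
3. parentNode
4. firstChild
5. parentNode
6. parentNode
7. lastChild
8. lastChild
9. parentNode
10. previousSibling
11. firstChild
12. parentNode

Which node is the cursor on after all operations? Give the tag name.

After 1 (lastChild): table
After 2 (lastChild): aside
After 3 (parentNode): table
After 4 (firstChild): body
After 5 (parentNode): table
After 6 (parentNode): p
After 7 (lastChild): table
After 8 (lastChild): aside
After 9 (parentNode): table
After 10 (previousSibling): table (no-op, stayed)
After 11 (firstChild): body
After 12 (parentNode): table

Answer: table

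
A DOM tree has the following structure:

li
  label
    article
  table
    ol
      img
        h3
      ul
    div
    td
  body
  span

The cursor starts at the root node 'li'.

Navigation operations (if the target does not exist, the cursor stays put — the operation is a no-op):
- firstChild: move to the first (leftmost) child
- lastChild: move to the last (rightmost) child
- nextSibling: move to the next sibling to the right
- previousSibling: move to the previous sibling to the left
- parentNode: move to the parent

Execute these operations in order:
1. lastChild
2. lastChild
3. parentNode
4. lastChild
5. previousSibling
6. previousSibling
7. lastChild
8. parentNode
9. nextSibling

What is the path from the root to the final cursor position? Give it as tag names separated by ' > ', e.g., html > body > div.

After 1 (lastChild): span
After 2 (lastChild): span (no-op, stayed)
After 3 (parentNode): li
After 4 (lastChild): span
After 5 (previousSibling): body
After 6 (previousSibling): table
After 7 (lastChild): td
After 8 (parentNode): table
After 9 (nextSibling): body

Answer: li > body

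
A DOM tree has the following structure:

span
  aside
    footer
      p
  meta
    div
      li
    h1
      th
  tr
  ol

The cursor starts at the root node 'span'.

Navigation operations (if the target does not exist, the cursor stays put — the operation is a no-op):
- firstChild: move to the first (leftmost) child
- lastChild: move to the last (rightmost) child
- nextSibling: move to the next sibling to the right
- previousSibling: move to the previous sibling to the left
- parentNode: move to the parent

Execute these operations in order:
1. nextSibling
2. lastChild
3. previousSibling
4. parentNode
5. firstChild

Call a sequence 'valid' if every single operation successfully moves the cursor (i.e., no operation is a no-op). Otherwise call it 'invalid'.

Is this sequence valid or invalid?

After 1 (nextSibling): span (no-op, stayed)
After 2 (lastChild): ol
After 3 (previousSibling): tr
After 4 (parentNode): span
After 5 (firstChild): aside

Answer: invalid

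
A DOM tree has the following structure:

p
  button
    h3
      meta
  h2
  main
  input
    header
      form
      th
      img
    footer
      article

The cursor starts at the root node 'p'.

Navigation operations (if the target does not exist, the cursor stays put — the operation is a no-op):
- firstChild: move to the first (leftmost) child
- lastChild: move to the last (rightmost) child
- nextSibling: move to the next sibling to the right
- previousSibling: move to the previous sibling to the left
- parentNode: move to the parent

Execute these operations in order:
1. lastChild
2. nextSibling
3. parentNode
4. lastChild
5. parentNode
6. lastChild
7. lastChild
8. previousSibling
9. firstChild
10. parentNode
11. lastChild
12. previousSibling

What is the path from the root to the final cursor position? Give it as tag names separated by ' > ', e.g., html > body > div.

After 1 (lastChild): input
After 2 (nextSibling): input (no-op, stayed)
After 3 (parentNode): p
After 4 (lastChild): input
After 5 (parentNode): p
After 6 (lastChild): input
After 7 (lastChild): footer
After 8 (previousSibling): header
After 9 (firstChild): form
After 10 (parentNode): header
After 11 (lastChild): img
After 12 (previousSibling): th

Answer: p > input > header > th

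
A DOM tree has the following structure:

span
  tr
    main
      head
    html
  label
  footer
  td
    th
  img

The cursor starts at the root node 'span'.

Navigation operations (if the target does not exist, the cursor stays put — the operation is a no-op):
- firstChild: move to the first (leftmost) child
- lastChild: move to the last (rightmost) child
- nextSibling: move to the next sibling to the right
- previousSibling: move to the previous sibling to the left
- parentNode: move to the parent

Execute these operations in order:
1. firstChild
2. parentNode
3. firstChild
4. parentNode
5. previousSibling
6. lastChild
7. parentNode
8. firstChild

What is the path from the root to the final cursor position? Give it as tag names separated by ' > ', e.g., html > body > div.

After 1 (firstChild): tr
After 2 (parentNode): span
After 3 (firstChild): tr
After 4 (parentNode): span
After 5 (previousSibling): span (no-op, stayed)
After 6 (lastChild): img
After 7 (parentNode): span
After 8 (firstChild): tr

Answer: span > tr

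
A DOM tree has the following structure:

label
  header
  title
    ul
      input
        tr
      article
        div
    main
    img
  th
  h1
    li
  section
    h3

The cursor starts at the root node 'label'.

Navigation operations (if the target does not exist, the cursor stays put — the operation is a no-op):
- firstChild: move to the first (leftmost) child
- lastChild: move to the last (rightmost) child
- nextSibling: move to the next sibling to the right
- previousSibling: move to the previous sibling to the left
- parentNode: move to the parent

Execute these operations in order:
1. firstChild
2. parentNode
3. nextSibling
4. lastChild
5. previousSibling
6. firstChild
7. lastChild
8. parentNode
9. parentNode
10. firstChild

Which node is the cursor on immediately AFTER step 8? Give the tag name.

Answer: h1

Derivation:
After 1 (firstChild): header
After 2 (parentNode): label
After 3 (nextSibling): label (no-op, stayed)
After 4 (lastChild): section
After 5 (previousSibling): h1
After 6 (firstChild): li
After 7 (lastChild): li (no-op, stayed)
After 8 (parentNode): h1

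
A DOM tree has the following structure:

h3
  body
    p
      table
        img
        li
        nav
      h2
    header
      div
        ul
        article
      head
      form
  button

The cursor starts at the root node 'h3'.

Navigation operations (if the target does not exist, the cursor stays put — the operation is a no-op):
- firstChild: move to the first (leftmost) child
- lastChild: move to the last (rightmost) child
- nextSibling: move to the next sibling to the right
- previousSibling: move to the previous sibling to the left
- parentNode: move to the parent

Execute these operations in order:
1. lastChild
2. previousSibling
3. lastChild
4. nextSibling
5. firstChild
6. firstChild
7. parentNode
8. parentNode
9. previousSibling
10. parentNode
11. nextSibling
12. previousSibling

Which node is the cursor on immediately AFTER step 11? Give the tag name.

Answer: button

Derivation:
After 1 (lastChild): button
After 2 (previousSibling): body
After 3 (lastChild): header
After 4 (nextSibling): header (no-op, stayed)
After 5 (firstChild): div
After 6 (firstChild): ul
After 7 (parentNode): div
After 8 (parentNode): header
After 9 (previousSibling): p
After 10 (parentNode): body
After 11 (nextSibling): button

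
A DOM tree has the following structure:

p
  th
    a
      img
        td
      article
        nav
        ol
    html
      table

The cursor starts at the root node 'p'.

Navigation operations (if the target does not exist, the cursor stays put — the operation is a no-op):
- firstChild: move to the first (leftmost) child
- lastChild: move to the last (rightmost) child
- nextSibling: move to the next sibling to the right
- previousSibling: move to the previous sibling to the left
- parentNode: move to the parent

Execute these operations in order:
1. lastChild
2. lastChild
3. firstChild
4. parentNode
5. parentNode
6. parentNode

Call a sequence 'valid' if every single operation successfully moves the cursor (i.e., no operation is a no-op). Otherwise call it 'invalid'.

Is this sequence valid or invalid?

Answer: valid

Derivation:
After 1 (lastChild): th
After 2 (lastChild): html
After 3 (firstChild): table
After 4 (parentNode): html
After 5 (parentNode): th
After 6 (parentNode): p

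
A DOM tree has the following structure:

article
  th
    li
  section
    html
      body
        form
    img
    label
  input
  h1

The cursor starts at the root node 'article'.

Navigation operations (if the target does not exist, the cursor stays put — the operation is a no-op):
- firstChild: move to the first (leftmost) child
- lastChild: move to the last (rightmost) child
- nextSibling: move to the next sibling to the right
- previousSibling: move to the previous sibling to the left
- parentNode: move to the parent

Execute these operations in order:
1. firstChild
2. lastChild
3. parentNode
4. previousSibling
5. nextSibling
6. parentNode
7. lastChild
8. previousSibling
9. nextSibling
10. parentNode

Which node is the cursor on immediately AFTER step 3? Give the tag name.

After 1 (firstChild): th
After 2 (lastChild): li
After 3 (parentNode): th

Answer: th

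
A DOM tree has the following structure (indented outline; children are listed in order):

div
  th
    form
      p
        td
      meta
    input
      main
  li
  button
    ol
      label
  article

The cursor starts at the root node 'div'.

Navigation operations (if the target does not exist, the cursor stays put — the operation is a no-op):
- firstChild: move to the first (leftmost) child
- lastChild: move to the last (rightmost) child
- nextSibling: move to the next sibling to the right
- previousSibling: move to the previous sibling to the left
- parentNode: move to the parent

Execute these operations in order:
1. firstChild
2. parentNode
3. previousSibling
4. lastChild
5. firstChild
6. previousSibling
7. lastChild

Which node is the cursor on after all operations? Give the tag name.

Answer: ol

Derivation:
After 1 (firstChild): th
After 2 (parentNode): div
After 3 (previousSibling): div (no-op, stayed)
After 4 (lastChild): article
After 5 (firstChild): article (no-op, stayed)
After 6 (previousSibling): button
After 7 (lastChild): ol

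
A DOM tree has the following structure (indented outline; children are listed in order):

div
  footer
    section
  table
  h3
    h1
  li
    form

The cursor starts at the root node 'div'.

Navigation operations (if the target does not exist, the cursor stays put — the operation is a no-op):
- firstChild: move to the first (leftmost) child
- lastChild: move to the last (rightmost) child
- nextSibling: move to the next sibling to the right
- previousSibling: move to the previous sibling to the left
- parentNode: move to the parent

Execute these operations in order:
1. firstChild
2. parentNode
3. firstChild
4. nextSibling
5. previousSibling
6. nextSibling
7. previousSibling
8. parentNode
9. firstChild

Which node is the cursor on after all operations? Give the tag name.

After 1 (firstChild): footer
After 2 (parentNode): div
After 3 (firstChild): footer
After 4 (nextSibling): table
After 5 (previousSibling): footer
After 6 (nextSibling): table
After 7 (previousSibling): footer
After 8 (parentNode): div
After 9 (firstChild): footer

Answer: footer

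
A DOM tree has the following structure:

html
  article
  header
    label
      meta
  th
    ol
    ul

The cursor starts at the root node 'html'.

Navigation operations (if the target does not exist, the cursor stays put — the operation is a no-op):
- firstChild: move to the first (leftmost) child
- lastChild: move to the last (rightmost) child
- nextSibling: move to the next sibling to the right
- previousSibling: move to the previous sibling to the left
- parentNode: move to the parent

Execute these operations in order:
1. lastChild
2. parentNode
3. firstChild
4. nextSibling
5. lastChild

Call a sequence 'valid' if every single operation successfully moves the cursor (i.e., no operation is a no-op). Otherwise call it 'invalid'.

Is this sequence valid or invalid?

Answer: valid

Derivation:
After 1 (lastChild): th
After 2 (parentNode): html
After 3 (firstChild): article
After 4 (nextSibling): header
After 5 (lastChild): label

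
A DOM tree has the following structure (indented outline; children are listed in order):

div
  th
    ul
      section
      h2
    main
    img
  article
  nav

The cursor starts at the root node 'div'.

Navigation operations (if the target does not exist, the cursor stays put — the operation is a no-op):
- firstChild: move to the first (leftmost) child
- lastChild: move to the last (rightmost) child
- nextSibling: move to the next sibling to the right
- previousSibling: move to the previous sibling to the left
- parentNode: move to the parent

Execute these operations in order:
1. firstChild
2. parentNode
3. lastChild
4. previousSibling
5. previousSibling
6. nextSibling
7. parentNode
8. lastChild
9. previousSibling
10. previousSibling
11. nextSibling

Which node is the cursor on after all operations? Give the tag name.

After 1 (firstChild): th
After 2 (parentNode): div
After 3 (lastChild): nav
After 4 (previousSibling): article
After 5 (previousSibling): th
After 6 (nextSibling): article
After 7 (parentNode): div
After 8 (lastChild): nav
After 9 (previousSibling): article
After 10 (previousSibling): th
After 11 (nextSibling): article

Answer: article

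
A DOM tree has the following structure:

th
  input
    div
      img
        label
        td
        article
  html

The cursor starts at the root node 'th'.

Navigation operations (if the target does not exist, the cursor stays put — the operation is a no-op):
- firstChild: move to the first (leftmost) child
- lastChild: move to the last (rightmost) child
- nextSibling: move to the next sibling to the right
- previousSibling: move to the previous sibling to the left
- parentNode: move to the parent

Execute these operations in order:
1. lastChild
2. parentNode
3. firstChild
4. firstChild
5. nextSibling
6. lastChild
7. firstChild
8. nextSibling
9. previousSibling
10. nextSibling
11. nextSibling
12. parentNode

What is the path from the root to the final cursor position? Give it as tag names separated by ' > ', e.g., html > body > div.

After 1 (lastChild): html
After 2 (parentNode): th
After 3 (firstChild): input
After 4 (firstChild): div
After 5 (nextSibling): div (no-op, stayed)
After 6 (lastChild): img
After 7 (firstChild): label
After 8 (nextSibling): td
After 9 (previousSibling): label
After 10 (nextSibling): td
After 11 (nextSibling): article
After 12 (parentNode): img

Answer: th > input > div > img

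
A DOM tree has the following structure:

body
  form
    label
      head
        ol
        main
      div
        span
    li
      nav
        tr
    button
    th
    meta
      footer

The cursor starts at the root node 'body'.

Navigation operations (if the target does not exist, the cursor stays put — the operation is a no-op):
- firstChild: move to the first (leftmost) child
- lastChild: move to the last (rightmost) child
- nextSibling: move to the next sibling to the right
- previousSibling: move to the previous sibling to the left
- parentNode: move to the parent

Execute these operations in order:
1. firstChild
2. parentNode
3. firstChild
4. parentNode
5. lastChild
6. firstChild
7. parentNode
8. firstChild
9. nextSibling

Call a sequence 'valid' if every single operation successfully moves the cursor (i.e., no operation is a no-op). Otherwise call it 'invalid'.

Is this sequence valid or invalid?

After 1 (firstChild): form
After 2 (parentNode): body
After 3 (firstChild): form
After 4 (parentNode): body
After 5 (lastChild): form
After 6 (firstChild): label
After 7 (parentNode): form
After 8 (firstChild): label
After 9 (nextSibling): li

Answer: valid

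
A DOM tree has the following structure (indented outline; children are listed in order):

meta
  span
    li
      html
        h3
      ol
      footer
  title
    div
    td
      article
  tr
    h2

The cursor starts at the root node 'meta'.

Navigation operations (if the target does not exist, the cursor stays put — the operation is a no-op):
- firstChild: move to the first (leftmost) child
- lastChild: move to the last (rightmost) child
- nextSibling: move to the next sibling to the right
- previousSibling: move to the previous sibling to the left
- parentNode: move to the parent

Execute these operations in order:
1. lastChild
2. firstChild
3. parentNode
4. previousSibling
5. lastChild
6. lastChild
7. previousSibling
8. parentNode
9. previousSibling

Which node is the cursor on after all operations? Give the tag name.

After 1 (lastChild): tr
After 2 (firstChild): h2
After 3 (parentNode): tr
After 4 (previousSibling): title
After 5 (lastChild): td
After 6 (lastChild): article
After 7 (previousSibling): article (no-op, stayed)
After 8 (parentNode): td
After 9 (previousSibling): div

Answer: div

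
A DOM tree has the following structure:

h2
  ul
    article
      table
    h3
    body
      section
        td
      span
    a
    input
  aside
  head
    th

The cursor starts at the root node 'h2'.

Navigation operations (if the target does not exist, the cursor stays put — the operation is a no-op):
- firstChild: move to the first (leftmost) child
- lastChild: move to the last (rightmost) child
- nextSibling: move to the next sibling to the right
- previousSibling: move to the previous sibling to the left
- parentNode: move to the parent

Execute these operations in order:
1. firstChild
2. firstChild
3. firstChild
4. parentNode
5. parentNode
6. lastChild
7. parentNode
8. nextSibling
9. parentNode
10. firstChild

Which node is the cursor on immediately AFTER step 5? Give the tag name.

After 1 (firstChild): ul
After 2 (firstChild): article
After 3 (firstChild): table
After 4 (parentNode): article
After 5 (parentNode): ul

Answer: ul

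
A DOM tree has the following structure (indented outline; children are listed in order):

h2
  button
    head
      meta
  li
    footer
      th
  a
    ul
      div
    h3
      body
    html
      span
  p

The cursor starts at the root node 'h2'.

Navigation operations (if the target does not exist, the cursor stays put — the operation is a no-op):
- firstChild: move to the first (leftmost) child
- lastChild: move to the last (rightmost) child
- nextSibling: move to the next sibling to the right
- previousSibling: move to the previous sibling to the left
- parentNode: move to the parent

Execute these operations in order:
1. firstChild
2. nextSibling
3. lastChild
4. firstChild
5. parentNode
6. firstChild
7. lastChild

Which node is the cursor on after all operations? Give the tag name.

After 1 (firstChild): button
After 2 (nextSibling): li
After 3 (lastChild): footer
After 4 (firstChild): th
After 5 (parentNode): footer
After 6 (firstChild): th
After 7 (lastChild): th (no-op, stayed)

Answer: th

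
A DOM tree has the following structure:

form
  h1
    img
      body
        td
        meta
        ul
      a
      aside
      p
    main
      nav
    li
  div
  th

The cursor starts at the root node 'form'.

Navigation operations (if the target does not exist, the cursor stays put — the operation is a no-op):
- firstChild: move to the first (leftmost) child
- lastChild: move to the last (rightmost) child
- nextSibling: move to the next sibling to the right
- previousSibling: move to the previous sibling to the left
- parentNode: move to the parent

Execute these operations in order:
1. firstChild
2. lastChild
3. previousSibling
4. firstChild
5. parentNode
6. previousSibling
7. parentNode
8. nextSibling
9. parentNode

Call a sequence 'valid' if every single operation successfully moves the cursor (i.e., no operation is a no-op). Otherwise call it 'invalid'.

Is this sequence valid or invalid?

After 1 (firstChild): h1
After 2 (lastChild): li
After 3 (previousSibling): main
After 4 (firstChild): nav
After 5 (parentNode): main
After 6 (previousSibling): img
After 7 (parentNode): h1
After 8 (nextSibling): div
After 9 (parentNode): form

Answer: valid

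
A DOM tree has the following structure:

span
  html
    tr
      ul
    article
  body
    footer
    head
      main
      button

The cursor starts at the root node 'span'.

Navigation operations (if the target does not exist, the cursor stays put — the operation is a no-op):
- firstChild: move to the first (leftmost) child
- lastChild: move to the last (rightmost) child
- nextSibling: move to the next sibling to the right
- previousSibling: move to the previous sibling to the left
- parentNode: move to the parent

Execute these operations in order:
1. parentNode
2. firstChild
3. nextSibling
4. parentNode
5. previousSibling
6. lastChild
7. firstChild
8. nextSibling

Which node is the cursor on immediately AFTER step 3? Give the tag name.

After 1 (parentNode): span (no-op, stayed)
After 2 (firstChild): html
After 3 (nextSibling): body

Answer: body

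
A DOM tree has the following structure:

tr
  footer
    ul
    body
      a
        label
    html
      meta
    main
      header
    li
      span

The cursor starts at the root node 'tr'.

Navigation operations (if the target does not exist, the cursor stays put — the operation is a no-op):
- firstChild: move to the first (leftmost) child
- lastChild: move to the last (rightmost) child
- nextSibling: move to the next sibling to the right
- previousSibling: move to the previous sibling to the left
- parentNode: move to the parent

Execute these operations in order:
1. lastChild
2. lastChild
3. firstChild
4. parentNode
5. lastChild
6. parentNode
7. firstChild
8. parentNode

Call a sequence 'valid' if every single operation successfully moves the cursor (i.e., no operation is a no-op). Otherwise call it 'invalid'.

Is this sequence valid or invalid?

Answer: valid

Derivation:
After 1 (lastChild): footer
After 2 (lastChild): li
After 3 (firstChild): span
After 4 (parentNode): li
After 5 (lastChild): span
After 6 (parentNode): li
After 7 (firstChild): span
After 8 (parentNode): li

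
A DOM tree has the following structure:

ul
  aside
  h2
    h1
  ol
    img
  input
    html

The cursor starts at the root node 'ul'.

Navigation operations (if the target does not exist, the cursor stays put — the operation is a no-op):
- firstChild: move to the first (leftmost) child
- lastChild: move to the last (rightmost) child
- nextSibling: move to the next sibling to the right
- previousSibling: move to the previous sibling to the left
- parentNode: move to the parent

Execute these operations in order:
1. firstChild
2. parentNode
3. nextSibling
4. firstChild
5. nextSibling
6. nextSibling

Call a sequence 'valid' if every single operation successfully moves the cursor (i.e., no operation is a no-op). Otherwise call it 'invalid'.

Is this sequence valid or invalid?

Answer: invalid

Derivation:
After 1 (firstChild): aside
After 2 (parentNode): ul
After 3 (nextSibling): ul (no-op, stayed)
After 4 (firstChild): aside
After 5 (nextSibling): h2
After 6 (nextSibling): ol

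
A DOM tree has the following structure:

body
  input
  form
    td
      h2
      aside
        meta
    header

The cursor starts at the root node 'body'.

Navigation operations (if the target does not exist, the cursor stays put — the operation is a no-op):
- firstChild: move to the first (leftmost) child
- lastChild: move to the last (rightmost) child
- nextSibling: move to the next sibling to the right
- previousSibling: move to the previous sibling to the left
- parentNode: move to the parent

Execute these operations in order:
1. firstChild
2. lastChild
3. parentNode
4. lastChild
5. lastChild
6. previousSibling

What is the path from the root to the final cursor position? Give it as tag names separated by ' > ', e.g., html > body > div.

After 1 (firstChild): input
After 2 (lastChild): input (no-op, stayed)
After 3 (parentNode): body
After 4 (lastChild): form
After 5 (lastChild): header
After 6 (previousSibling): td

Answer: body > form > td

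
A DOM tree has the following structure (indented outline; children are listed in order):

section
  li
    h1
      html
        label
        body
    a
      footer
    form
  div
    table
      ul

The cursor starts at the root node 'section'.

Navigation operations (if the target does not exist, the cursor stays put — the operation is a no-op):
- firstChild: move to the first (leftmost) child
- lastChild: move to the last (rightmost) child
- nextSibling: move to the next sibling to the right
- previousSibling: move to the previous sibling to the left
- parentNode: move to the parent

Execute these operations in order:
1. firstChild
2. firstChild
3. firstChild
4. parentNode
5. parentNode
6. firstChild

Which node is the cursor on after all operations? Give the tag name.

Answer: h1

Derivation:
After 1 (firstChild): li
After 2 (firstChild): h1
After 3 (firstChild): html
After 4 (parentNode): h1
After 5 (parentNode): li
After 6 (firstChild): h1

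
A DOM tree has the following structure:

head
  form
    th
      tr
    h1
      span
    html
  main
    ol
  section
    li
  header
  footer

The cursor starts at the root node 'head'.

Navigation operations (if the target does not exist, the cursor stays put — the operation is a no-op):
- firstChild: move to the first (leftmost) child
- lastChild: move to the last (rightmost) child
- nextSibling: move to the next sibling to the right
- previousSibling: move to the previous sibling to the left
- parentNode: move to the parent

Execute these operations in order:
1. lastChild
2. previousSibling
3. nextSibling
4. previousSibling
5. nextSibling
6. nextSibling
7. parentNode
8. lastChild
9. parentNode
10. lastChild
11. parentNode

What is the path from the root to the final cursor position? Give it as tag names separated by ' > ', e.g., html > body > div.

Answer: head

Derivation:
After 1 (lastChild): footer
After 2 (previousSibling): header
After 3 (nextSibling): footer
After 4 (previousSibling): header
After 5 (nextSibling): footer
After 6 (nextSibling): footer (no-op, stayed)
After 7 (parentNode): head
After 8 (lastChild): footer
After 9 (parentNode): head
After 10 (lastChild): footer
After 11 (parentNode): head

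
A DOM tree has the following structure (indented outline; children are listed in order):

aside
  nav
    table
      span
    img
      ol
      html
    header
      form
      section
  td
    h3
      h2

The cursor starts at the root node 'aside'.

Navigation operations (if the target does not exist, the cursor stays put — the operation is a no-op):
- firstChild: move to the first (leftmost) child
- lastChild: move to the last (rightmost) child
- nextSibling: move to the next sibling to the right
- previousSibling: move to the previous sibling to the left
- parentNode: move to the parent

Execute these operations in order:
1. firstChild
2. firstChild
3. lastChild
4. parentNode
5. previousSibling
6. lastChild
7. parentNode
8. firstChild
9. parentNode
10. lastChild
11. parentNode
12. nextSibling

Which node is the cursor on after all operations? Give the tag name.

After 1 (firstChild): nav
After 2 (firstChild): table
After 3 (lastChild): span
After 4 (parentNode): table
After 5 (previousSibling): table (no-op, stayed)
After 6 (lastChild): span
After 7 (parentNode): table
After 8 (firstChild): span
After 9 (parentNode): table
After 10 (lastChild): span
After 11 (parentNode): table
After 12 (nextSibling): img

Answer: img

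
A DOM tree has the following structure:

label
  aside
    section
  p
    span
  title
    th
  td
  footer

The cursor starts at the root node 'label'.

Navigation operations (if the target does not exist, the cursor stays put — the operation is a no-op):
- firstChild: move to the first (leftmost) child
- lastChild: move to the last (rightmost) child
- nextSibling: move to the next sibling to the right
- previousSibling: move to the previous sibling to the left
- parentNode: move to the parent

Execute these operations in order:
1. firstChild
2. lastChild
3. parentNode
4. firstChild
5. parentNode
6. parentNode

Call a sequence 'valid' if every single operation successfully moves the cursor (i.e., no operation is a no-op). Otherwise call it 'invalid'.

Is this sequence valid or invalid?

After 1 (firstChild): aside
After 2 (lastChild): section
After 3 (parentNode): aside
After 4 (firstChild): section
After 5 (parentNode): aside
After 6 (parentNode): label

Answer: valid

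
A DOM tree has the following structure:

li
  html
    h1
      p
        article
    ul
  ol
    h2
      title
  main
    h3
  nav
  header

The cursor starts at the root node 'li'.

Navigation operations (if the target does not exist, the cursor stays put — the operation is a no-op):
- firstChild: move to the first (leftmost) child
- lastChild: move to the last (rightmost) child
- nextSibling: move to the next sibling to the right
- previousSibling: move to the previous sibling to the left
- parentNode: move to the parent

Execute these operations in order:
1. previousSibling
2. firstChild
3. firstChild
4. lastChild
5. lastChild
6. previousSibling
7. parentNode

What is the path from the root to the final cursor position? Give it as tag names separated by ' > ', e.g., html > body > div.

Answer: li > html > h1 > p

Derivation:
After 1 (previousSibling): li (no-op, stayed)
After 2 (firstChild): html
After 3 (firstChild): h1
After 4 (lastChild): p
After 5 (lastChild): article
After 6 (previousSibling): article (no-op, stayed)
After 7 (parentNode): p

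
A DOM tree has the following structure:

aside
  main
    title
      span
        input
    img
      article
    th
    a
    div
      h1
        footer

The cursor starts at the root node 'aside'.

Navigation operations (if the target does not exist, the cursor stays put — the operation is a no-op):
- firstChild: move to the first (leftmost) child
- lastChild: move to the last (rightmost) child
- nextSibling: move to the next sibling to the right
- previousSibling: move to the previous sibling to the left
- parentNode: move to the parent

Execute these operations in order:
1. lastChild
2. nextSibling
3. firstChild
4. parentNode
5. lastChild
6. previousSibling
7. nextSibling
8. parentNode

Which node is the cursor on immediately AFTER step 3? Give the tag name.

Answer: title

Derivation:
After 1 (lastChild): main
After 2 (nextSibling): main (no-op, stayed)
After 3 (firstChild): title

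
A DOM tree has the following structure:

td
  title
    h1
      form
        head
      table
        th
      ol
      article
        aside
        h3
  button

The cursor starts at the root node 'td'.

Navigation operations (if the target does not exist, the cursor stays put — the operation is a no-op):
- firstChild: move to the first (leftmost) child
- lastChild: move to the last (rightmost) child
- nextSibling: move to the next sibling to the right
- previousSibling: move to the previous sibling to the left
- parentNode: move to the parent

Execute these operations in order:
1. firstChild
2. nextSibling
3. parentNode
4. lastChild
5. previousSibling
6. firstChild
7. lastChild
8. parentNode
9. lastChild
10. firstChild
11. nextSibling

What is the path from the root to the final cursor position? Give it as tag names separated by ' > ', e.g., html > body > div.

Answer: td > title > h1 > article > h3

Derivation:
After 1 (firstChild): title
After 2 (nextSibling): button
After 3 (parentNode): td
After 4 (lastChild): button
After 5 (previousSibling): title
After 6 (firstChild): h1
After 7 (lastChild): article
After 8 (parentNode): h1
After 9 (lastChild): article
After 10 (firstChild): aside
After 11 (nextSibling): h3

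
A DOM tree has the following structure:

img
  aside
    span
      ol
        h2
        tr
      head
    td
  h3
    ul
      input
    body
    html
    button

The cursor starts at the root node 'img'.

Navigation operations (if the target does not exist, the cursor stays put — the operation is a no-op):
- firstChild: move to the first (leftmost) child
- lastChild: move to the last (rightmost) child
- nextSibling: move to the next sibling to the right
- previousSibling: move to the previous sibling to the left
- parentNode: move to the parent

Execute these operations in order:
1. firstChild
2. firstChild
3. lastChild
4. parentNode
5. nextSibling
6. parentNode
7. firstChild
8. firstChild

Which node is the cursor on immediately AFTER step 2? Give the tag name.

Answer: span

Derivation:
After 1 (firstChild): aside
After 2 (firstChild): span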